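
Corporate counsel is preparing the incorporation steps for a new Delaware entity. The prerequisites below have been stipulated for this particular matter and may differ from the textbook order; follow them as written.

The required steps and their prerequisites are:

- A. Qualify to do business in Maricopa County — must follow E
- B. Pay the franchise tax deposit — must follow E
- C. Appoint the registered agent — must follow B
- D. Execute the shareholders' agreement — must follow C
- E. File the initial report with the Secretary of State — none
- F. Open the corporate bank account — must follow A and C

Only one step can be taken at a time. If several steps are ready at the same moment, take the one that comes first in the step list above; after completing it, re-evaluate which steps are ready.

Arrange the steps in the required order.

Only E has no prerequisites, so it is first.
Now A and B have their prerequisites met. A is listed earlier, so A next.
B needed E, now all done → B.
C is the only step now ready → C.
Now D and F have their prerequisites met. D is listed earlier, so D next.
That leaves F as the only ready step → F.

E → A → B → C → D → F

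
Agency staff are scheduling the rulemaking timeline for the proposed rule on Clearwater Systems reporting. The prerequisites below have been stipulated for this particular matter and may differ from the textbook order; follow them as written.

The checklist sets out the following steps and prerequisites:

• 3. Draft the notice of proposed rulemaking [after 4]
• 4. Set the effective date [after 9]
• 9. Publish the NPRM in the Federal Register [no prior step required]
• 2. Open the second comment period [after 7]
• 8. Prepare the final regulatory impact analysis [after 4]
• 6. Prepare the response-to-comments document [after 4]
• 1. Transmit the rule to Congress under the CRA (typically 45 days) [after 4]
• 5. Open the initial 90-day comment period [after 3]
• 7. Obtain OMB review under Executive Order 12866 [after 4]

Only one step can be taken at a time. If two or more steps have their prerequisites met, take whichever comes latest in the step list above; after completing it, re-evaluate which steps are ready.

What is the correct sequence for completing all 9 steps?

9 has no prerequisites → 9 first.
Next only 4 has its prerequisites met → 4.
Ready: 7, 1, 6, 8 and 3. 7 is listed later → 7.
2 now also ready, so the ready set is {1, 6, 8, 2, 3}; 1 is listed later → 1.
Now 6, 8, 2 and 3 have their prerequisites met. 6 is listed later, so 6 next.
Ready: 8, 2 and 3. 8 is listed later → 8.
2 and 3 are both available; 2 is listed later → 2.
3 needed 4, now all done → 3.
5 needed 3, now all done → 5.

9 4 7 1 6 8 2 3 5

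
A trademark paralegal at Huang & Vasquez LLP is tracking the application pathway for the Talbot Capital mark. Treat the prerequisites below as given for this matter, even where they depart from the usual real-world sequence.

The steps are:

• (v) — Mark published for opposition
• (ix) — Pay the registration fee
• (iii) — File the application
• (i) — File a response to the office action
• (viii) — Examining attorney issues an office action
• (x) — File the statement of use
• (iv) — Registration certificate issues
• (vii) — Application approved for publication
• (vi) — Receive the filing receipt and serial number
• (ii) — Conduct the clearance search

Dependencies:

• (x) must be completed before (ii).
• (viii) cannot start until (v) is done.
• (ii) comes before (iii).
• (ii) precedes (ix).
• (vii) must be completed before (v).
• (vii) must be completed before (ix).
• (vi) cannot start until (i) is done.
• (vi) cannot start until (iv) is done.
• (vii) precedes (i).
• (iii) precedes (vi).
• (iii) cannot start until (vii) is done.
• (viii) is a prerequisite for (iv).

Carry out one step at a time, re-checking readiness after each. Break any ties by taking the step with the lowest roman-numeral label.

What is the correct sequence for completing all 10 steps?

(vii), (i), (v), (viii), (iv), (x), (ii), (iii), (vi), (ix)

(vii) and (x) have no prerequisites; (vii) has the earlier label, so (vii) is first.
(i) and (v) now also ready, so the ready set is {(i), (v), (x)}; (i) has the earlier label → (i).
Ready: (v) and (x). (v) has the earlier label → (v).
(viii) now also ready, so the ready set is {(viii), (x)}; (viii) has the earlier label → (viii).
(iv) now also ready, so the ready set is {(iv), (x)}; (iv) has the earlier label → (iv).
Next only (x) has its prerequisites met → (x).
(ii) needed (x), now all done → (ii).
Ready: (iii) and (ix). (iii) has the earlier label → (iii).
(vi) now also ready, so the ready set is {(vi), (ix)}; (vi) has the earlier label → (vi).
(ix) needed (ii) and (vii), now all done → (ix).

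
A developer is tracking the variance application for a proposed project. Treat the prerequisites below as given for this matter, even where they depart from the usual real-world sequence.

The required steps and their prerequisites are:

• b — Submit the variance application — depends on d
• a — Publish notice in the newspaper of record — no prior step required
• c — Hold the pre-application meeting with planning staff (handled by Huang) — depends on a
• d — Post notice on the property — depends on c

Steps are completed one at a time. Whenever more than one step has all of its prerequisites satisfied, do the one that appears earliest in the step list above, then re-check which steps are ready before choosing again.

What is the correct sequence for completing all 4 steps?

a has no prerequisites → a first.
Next only c has its prerequisites met → c.
d needed c, now all done → d.
Next only b has its prerequisites met → b.

a c d b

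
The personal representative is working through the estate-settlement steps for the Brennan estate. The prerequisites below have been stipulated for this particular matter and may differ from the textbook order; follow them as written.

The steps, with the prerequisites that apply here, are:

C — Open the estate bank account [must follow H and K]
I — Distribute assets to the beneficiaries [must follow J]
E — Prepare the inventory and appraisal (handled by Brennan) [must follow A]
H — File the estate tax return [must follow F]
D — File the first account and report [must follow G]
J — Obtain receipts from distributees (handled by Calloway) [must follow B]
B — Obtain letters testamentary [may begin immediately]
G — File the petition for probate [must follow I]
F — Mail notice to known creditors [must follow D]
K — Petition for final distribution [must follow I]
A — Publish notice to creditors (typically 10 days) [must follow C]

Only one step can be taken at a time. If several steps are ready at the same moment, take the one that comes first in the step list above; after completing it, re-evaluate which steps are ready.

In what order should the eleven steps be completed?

B is the only step with nothing outstanding, so it goes first.
That leaves J as the only ready step → J.
I is the only step now ready → I.
Ready: G and K. G is listed earlier → G.
Ready: D and K. D is listed earlier → D.
F now also ready, so the ready set is {F, K}; F is listed earlier → F.
H and K are both available; H is listed earlier → H.
Next only K has its prerequisites met → K.
C is the only step now ready → C.
Next only A has its prerequisites met → A.
E needed A, now all done → E.

B → J → I → G → D → F → H → K → C → A → E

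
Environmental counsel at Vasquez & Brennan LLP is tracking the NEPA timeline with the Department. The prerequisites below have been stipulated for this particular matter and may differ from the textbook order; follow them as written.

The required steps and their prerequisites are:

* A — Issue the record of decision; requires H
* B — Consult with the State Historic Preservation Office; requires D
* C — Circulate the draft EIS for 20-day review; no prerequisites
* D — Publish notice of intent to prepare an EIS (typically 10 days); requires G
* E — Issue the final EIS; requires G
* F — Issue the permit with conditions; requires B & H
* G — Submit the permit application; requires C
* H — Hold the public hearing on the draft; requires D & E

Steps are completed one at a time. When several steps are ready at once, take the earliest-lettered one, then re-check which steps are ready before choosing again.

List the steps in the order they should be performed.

C has no prerequisites → C first.
Next only G has its prerequisites met → G.
D and E are both available; D has the earlier label → D.
B now also ready, so the ready set is {B, E}; B has the earlier label → B.
E needed G, now all done → E.
Next only H has its prerequisites met → H.
Now A and F have their prerequisites met. A has the earlier label, so A next.
F needed B and H, now all done → F.

C → G → D → B → E → H → A → F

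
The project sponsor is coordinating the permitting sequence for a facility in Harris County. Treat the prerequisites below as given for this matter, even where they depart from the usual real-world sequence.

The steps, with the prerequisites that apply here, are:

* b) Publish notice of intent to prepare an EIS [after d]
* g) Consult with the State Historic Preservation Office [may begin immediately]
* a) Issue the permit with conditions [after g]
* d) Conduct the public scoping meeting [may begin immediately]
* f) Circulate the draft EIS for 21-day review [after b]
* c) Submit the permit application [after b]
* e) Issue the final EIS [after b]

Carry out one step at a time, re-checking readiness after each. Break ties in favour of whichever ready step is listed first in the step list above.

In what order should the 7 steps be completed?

g a d b f c e

Nothing is required for g and d. g is listed earlier → g first.
a now also ready, so the ready set is {a, d}; a is listed earlier → a.
Next only d has its prerequisites met → d.
Next only b has its prerequisites met → b.
Ready: f, c and e. f is listed earlier → f.
c and e are both available; c is listed earlier → c.
e is the only step now ready → e.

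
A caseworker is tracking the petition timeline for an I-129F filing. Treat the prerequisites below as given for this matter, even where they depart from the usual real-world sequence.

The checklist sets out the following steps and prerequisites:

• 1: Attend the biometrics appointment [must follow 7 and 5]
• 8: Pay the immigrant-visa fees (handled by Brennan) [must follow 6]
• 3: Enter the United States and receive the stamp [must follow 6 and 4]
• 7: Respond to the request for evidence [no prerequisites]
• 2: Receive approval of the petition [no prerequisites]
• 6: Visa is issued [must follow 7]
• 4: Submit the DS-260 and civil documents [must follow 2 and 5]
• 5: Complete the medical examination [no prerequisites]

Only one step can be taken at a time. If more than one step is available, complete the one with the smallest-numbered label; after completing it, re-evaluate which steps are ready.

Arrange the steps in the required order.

2, 5, 4, 7, 1, 6, 3, 8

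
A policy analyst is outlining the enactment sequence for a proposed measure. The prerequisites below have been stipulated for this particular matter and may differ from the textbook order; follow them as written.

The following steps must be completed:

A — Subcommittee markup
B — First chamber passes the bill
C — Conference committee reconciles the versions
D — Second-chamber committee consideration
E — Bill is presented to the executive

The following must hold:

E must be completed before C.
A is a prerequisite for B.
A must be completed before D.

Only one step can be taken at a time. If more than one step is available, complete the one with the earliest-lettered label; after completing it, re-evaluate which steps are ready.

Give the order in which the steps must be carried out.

Nothing is required for A and E. A has the earlier label → A first.
B and D now also ready, so the ready set is {B, D, E}; B has the earlier label → B.
Ready: D and E. D has the earlier label → D.
E is the only step now ready → E.
C is the only step now ready → C.

A, B, D, E, C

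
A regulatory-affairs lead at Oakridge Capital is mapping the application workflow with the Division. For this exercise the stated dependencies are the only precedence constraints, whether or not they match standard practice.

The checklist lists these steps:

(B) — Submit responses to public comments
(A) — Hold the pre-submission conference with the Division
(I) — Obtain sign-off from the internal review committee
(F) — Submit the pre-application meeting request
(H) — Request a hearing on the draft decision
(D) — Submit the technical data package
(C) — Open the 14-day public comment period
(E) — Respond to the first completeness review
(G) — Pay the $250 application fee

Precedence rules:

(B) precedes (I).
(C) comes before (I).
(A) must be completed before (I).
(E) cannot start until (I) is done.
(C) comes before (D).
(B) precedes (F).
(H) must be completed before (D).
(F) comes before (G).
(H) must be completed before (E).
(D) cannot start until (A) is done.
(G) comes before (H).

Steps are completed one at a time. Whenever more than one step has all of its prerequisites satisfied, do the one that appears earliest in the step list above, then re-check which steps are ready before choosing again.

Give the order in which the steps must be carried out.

Nothing is required for (B), (A) and (C). (B) is listed earlier → (B) first.
Ready: (A), (F) and (C). (A) is listed earlier → (A).
(F) and (C) are both available; (F) is listed earlier → (F).
(G) now also ready, so the ready set is {(C), (G)}; (C) is listed earlier → (C).
Now (I) and (G) have their prerequisites met. (I) is listed earlier, so (I) next.
That leaves (G) as the only ready step → (G).
(H) needed (G), now all done → (H).
Ready: (D) and (E). (D) is listed earlier → (D).
(E) needed (I) and (H), now all done → (E).

(B) → (A) → (F) → (C) → (I) → (G) → (H) → (D) → (E)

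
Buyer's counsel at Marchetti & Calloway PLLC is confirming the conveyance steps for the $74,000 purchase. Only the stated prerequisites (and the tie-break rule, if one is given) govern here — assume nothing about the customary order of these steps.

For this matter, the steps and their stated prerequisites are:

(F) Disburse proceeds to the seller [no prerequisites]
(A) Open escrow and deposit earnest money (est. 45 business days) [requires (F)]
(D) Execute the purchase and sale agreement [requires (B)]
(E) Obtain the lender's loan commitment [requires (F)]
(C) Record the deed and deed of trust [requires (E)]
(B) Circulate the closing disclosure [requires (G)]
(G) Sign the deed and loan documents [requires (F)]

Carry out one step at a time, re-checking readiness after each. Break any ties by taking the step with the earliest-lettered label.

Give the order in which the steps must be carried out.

Only (F) has no prerequisites, so it is first.
Ready: (A), (E) and (G). (A) has the earlier label → (A).
(E) and (G) are both available; (E) has the earlier label → (E).
Now (C) and (G) have their prerequisites met. (C) has the earlier label, so (C) next.
(G) needed (F), now all done → (G).
Next only (B) has its prerequisites met → (B).
(D) needed (B), now all done → (D).

(F), (A), (E), (C), (G), (B), (D)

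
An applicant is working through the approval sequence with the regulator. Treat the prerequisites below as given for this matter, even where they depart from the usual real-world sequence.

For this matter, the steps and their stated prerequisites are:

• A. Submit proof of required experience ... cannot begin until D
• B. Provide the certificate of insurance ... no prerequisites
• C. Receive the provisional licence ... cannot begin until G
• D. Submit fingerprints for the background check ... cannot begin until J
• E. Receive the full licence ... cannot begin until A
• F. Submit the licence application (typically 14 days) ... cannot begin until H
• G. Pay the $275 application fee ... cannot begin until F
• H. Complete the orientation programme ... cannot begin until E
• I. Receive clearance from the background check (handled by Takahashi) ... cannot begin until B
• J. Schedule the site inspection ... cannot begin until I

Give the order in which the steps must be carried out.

Only B has no prerequisites, so it is first.
I needed B, now all done → I.
J needed I, now all done → J.
That leaves D as the only ready step → D.
A needed D, now all done → A.
E needed A, now all done → E.
H is the only step now ready → H.
That leaves F as the only ready step → F.
That leaves G as the only ready step → G.
C needed G, now all done → C.

B, I, J, D, A, E, H, F, G, C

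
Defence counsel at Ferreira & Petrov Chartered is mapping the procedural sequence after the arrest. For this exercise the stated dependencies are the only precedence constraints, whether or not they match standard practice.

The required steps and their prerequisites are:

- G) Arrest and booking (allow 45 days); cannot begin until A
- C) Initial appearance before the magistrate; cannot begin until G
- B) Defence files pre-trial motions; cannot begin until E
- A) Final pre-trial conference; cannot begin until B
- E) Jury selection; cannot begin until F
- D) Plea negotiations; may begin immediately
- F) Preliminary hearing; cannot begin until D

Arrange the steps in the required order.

D is the only step with nothing outstanding, so it goes first.
F needed D, now all done → F.
Next only E has its prerequisites met → E.
B needed E, now all done → B.
A needed B, now all done → A.
That leaves G as the only ready step → G.
C needed G, now all done → C.

D, F, E, B, A, G, C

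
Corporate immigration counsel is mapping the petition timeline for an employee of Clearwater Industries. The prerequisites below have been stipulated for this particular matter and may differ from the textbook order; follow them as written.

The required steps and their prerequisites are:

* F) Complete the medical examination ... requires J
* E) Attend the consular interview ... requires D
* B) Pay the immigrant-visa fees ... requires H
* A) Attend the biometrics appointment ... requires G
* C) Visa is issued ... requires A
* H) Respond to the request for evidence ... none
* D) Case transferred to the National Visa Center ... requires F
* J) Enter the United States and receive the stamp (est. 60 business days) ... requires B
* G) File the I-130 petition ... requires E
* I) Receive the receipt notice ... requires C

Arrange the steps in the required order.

H is the only step with nothing outstanding, so it goes first.
That leaves B as the only ready step → B.
J needed B, now all done → J.
F needed J, now all done → F.
D needed F, now all done → D.
That leaves E as the only ready step → E.
That leaves G as the only ready step → G.
That leaves A as the only ready step → A.
That leaves C as the only ready step → C.
Next only I has its prerequisites met → I.

H, B, J, F, D, E, G, A, C, I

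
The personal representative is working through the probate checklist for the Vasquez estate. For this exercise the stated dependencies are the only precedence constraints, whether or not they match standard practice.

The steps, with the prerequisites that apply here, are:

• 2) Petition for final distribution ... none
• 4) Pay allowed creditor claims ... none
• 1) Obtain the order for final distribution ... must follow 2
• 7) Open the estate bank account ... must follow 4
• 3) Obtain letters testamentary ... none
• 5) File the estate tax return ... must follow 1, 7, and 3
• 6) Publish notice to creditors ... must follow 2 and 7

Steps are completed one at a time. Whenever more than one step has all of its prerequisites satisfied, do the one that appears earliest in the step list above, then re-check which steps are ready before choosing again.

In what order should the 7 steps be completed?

2, 4 and 3 have no prerequisites; 2 is listed earlier, so 2 is first.
1 now also ready, so the ready set is {4, 1, 3}; 4 is listed earlier → 4.
7 now also ready, so the ready set is {1, 7, 3}; 1 is listed earlier → 1.
Now 7 and 3 have their prerequisites met. 7 is listed earlier, so 7 next.
6 now also ready, so the ready set is {3, 6}; 3 is listed earlier → 3.
5 now also ready, so the ready set is {5, 6}; 5 is listed earlier → 5.
That leaves 6 as the only ready step → 6.

2 4 1 7 3 5 6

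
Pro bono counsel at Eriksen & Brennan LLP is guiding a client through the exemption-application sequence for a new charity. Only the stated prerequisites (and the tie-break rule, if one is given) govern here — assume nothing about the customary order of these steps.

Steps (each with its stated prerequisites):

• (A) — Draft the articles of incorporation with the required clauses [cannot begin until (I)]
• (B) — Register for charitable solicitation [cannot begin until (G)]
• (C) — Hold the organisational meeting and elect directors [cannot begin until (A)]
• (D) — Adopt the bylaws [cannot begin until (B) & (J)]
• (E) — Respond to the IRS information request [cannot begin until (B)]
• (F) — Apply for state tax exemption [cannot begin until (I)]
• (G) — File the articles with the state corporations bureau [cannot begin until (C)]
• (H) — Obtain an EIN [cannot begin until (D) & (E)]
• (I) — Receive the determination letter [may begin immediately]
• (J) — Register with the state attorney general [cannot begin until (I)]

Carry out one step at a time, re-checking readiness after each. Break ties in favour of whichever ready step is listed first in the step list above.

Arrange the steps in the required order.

(I) has no prerequisites → (I) first.
(A), (F) and (J) are all available; (A) is listed earlier → (A).
Ready: (C), (F) and (J). (C) is listed earlier → (C).
(G) now also ready, so the ready set is {(F), (G), (J)}; (F) is listed earlier → (F).
Ready: (G) and (J). (G) is listed earlier → (G).
(B) and (J) are both available; (B) is listed earlier → (B).
Ready: (E) and (J). (E) is listed earlier → (E).
(J) is the only step now ready → (J).
That leaves (D) as the only ready step → (D).
(H) needed (D) and (E), now all done → (H).

(I) (A) (C) (F) (G) (B) (E) (J) (D) (H)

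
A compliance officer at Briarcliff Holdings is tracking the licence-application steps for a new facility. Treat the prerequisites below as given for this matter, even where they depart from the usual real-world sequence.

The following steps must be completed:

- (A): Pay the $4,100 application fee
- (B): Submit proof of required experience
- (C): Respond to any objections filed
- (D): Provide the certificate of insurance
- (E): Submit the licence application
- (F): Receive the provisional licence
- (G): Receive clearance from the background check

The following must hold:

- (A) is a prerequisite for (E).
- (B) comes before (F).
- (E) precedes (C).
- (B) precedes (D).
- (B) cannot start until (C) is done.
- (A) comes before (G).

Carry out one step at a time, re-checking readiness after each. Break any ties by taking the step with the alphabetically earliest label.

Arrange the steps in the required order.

(A) is the only step with nothing outstanding, so it goes first.
Ready: (E) and (G). (E) has the earlier label → (E).
(C) and (G) are both available; (C) has the earlier label → (C).
(B) now also ready, so the ready set is {(B), (G)}; (B) has the earlier label → (B).
Now (D), (F) and (G) have their prerequisites met. (D) has the earlier label, so (D) next.
Now (F) and (G) have their prerequisites met. (F) has the earlier label, so (F) next.
(G) needed (A), now all done → (G).

(A) (E) (C) (B) (D) (F) (G)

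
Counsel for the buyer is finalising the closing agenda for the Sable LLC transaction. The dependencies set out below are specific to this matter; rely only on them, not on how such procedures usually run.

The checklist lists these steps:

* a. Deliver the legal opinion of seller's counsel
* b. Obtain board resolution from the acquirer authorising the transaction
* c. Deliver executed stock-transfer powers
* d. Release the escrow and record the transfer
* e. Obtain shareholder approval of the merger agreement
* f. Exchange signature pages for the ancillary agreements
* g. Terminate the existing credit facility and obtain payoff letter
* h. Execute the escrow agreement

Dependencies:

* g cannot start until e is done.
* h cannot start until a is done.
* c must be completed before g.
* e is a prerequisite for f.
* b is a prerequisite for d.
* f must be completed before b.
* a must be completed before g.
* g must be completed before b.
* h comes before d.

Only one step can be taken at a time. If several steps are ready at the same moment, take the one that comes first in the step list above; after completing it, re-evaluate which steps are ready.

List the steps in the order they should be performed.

a, c and e have no prerequisites; a is listed earlier, so a is first.
h now also ready, so the ready set is {c, e, h}; c is listed earlier → c.
Now e and h have their prerequisites met. e is listed earlier, so e next.
f, g and h are all available; f is listed earlier → f.
g and h are both available; g is listed earlier → g.
b and h are both available; b is listed earlier → b.
h needed a, now all done → h.
d is the only step now ready → d.

a, c, e, f, g, b, h, d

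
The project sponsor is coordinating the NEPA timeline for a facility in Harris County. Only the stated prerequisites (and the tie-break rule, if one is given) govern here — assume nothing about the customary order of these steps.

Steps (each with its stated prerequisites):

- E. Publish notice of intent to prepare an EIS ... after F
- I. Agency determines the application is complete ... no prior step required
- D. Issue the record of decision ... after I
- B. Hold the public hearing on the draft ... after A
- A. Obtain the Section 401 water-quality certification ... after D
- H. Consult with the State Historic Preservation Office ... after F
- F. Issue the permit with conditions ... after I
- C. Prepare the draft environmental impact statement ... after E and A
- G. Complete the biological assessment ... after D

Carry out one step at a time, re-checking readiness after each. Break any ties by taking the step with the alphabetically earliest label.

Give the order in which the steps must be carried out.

I → D → A → B → F → E → C → G → H

Only I has no prerequisites, so it is first.
D and F are both available; D has the earlier label → D.
Now A, F and G have their prerequisites met. A has the earlier label, so A next.
Now B, F and G have their prerequisites met. B has the earlier label, so B next.
Ready: F and G. F has the earlier label → F.
Now E, G and H have their prerequisites met. E has the earlier label, so E next.
C now also ready, so the ready set is {C, G, H}; C has the earlier label → C.
Now G and H have their prerequisites met. G has the earlier label, so G next.
Next only H has its prerequisites met → H.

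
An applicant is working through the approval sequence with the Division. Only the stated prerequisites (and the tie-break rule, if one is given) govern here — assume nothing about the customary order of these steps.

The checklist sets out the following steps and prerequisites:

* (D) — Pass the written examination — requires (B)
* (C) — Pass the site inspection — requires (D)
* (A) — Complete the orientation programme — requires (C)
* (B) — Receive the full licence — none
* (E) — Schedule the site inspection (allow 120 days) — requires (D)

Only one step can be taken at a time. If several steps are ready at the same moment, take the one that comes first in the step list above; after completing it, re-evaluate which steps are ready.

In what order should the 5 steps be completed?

(B) → (D) → (C) → (A) → (E)

Only (B) has no prerequisites, so it is first.
(D) needed (B), now all done → (D).
Ready: (C) and (E). (C) is listed earlier → (C).
(A) now also ready, so the ready set is {(A), (E)}; (A) is listed earlier → (A).
That leaves (E) as the only ready step → (E).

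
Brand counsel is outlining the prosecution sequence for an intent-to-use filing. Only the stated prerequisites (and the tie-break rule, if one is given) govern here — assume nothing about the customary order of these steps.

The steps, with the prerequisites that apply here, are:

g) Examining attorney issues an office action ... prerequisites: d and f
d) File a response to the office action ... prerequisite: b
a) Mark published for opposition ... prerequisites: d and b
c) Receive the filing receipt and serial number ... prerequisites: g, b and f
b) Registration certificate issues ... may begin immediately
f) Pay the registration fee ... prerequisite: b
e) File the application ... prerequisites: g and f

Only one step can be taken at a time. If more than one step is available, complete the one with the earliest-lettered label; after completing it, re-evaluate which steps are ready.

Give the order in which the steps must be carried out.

Only b has no prerequisites, so it is first.
Ready: d and f. d has the earlier label → d.
a now also ready, so the ready set is {a, f}; a has the earlier label → a.
f needed b, now all done → f.
g needed d and f, now all done → g.
Now c and e have their prerequisites met. c has the earlier label, so c next.
That leaves e as the only ready step → e.

b, d, a, f, g, c, e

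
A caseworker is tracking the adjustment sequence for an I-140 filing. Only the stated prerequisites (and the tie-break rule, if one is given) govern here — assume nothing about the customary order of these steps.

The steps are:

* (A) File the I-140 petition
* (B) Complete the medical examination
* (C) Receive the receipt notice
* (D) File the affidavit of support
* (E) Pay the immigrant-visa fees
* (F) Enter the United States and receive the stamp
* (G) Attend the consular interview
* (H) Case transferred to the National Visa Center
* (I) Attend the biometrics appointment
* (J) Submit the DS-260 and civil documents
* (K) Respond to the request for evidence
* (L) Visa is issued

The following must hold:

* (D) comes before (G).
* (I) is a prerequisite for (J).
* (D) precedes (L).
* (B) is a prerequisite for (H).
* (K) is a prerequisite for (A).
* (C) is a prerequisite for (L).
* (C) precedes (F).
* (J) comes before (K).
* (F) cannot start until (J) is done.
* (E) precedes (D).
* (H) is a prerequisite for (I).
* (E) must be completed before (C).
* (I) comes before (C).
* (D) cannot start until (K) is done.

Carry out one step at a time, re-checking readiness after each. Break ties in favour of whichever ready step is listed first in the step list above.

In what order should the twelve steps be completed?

(B) → (E) → (H) → (I) → (C) → (J) → (F) → (K) → (A) → (D) → (G) → (L)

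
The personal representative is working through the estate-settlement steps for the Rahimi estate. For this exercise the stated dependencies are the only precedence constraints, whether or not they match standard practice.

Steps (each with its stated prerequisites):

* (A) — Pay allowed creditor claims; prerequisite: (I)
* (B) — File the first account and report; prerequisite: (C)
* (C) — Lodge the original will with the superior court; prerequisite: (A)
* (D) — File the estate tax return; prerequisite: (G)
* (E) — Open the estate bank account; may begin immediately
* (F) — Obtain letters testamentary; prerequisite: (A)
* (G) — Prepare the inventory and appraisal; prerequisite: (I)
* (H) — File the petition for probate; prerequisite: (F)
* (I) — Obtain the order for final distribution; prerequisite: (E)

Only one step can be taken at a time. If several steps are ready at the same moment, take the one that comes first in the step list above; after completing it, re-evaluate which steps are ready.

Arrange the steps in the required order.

(E) (I) (A) (C) (B) (F) (G) (D) (H)

(E) is the only step with nothing outstanding, so it goes first.
(I) needed (E), now all done → (I).
Ready: (A) and (G). (A) is listed earlier → (A).
(C) and (F) now also ready, so the ready set is {(C), (F), (G)}; (C) is listed earlier → (C).
(B) now also ready, so the ready set is {(B), (F), (G)}; (B) is listed earlier → (B).
(F) and (G) are both available; (F) is listed earlier → (F).
(H) now also ready, so the ready set is {(G), (H)}; (G) is listed earlier → (G).
(D) now also ready, so the ready set is {(D), (H)}; (D) is listed earlier → (D).
(H) needed (F), now all done → (H).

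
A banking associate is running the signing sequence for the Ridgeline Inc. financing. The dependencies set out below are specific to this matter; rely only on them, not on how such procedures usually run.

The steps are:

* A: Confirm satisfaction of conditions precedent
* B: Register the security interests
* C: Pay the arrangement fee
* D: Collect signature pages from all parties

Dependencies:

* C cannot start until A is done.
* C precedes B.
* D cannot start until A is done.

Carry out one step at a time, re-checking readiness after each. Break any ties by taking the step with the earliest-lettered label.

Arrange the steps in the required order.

A, C, B, D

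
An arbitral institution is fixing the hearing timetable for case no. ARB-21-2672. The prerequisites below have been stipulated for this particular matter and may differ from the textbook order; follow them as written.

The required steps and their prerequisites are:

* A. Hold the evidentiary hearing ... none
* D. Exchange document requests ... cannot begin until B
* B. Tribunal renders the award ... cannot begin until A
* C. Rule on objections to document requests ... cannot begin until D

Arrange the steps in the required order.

A has no prerequisites → A first.
That leaves B as the only ready step → B.
D needed B, now all done → D.
C is the only step now ready → C.

A → B → D → C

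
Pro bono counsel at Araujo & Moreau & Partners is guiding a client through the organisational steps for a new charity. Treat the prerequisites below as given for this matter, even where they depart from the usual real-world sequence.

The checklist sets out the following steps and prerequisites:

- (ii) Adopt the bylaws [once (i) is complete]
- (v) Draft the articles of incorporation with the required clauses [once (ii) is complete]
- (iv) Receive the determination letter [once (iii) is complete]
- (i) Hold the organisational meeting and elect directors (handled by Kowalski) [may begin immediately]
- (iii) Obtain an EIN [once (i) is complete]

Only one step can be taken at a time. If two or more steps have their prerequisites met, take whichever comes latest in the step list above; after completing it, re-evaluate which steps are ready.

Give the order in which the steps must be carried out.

(i), (iii), (iv), (ii), (v)

Only (i) has no prerequisites, so it is first.
Now (iii) and (ii) have their prerequisites met. (iii) is listed later, so (iii) next.
(iv) now also ready, so the ready set is {(iv), (ii)}; (iv) is listed later → (iv).
(ii) is the only step now ready → (ii).
Next only (v) has its prerequisites met → (v).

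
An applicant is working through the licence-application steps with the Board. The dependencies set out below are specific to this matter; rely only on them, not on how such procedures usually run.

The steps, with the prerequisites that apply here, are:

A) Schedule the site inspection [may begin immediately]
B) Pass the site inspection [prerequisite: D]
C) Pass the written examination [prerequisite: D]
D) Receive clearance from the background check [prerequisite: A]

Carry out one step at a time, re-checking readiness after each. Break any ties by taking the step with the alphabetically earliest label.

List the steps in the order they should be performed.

A, D, B, C

A is the only step with nothing outstanding, so it goes first.
D needed A, now all done → D.
Ready: B and C. B has the earlier label → B.
That leaves C as the only ready step → C.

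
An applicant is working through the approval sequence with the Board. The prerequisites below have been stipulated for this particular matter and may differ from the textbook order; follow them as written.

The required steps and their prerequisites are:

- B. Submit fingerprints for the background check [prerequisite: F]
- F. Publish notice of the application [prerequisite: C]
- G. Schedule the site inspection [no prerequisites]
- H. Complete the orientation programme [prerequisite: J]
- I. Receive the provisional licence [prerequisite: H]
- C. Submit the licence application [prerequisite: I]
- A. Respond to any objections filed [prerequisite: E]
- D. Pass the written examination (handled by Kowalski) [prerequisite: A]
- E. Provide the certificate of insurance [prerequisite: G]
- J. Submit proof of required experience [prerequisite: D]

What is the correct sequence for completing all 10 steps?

G, E, A, D, J, H, I, C, F, B

Only G has no prerequisites, so it is first.
E is the only step now ready → E.
Next only A has its prerequisites met → A.
D needed A, now all done → D.
That leaves J as the only ready step → J.
That leaves H as the only ready step → H.
That leaves I as the only ready step → I.
C needed I, now all done → C.
That leaves F as the only ready step → F.
B needed F, now all done → B.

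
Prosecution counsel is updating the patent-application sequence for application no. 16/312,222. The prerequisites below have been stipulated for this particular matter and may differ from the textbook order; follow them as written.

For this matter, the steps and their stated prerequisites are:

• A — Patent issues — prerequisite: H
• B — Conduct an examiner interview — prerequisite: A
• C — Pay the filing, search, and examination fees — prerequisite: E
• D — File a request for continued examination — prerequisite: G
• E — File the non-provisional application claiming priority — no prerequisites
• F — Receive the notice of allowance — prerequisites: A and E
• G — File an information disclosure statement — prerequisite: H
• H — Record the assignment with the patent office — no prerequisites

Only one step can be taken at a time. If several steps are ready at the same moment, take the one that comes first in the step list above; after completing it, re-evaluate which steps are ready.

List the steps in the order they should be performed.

E → C → H → A → B → F → G → D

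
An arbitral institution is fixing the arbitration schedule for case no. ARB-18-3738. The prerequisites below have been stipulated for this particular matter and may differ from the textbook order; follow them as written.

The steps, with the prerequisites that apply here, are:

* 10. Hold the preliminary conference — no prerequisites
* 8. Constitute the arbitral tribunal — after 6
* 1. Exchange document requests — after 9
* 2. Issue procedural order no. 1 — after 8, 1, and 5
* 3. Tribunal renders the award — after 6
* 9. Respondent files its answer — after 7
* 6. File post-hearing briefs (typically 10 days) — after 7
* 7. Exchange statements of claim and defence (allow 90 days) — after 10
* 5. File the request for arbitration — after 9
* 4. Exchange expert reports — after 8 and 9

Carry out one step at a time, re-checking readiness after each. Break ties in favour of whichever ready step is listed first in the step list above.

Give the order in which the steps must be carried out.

10 is the only step with nothing outstanding, so it goes first.
7 needed 10, now all done → 7.
Ready: 9 and 6. 9 is listed earlier → 9.
1, 6 and 5 are all available; 1 is listed earlier → 1.
Now 6 and 5 have their prerequisites met. 6 is listed earlier, so 6 next.
8 and 3 now also ready, so the ready set is {8, 3, 5}; 8 is listed earlier → 8.
Ready: 3, 5 and 4. 3 is listed earlier → 3.
Ready: 5 and 4. 5 is listed earlier → 5.
Now 2 and 4 have their prerequisites met. 2 is listed earlier, so 2 next.
4 needed 8 and 9, now all done → 4.

10, 7, 9, 1, 6, 8, 3, 5, 2, 4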